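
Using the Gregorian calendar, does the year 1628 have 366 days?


Gregorian leap year rule: divisible by 4, but not by 100, unless also by 400.
1628 is divisible by 4 but not 100 -> leap year

Yes


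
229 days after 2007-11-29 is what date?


Start: 2007-11-29, add 229 days
November 2007 has 30 days: 30 - 29 = 1 day to November 30 -> 228 left
December 2007 has 31 days -> 197 left
January 2008 has 31 days -> 166 left
February 2008 has 29 days -> 137 left
March 2008 has 31 days -> 106 left
April 2008 has 30 days -> 76 left
May 2008 has 31 days -> 45 left
June 2008 has 30 days -> 15 left
July 2008: 15 <= 31 -> lands on July 15

Result: 2008-07-15


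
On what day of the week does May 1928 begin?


Target: May 1, 1928
Anchor: Jan 1, 1928. With p = 1928 - 1 = 1927: (p + p//4 - p//100 + p//400) mod 7 = (1927 + 481 - 19 + 4) mod 7 = 2393 mod 7 = 6 -> Sunday (Mon=0 ... Sun=6)
Days before May (Jan-Apr): 121 days
Weekday index = (6 + 121) mod 7 = 1

Tuesday


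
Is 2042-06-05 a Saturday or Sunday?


Anchor: Jan 1, 2042. With p = 2042 - 1 = 2041: (p + p//4 - p//100 + p//400) mod 7 = (2041 + 510 - 20 + 5) mod 7 = 2536 mod 7 = 2 -> Wednesday (Mon=0 ... Sun=6)
Day of year: 156; offset = 155
Weekday index = (2 + 155) mod 7 = 3 -> Thursday
Weekend days: Saturday, Sunday

No


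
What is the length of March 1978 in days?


March 1978

31 days


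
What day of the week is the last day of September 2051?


September 2051 has 30 days
Anchor: Jan 1, 2051. With p = 2051 - 1 = 2050: (p + p//4 - p//100 + p//400) mod 7 = (2050 + 512 - 20 + 5) mod 7 = 2547 mod 7 = 6 -> Sunday (Mon=0 ... Sun=6)
Days before September (Jan-Aug): 243; September 1 index = (6 + 243) mod 7 = 4 -> Friday
Last day offset: 30 - 1 = 29 days
Weekday index = (4 + 29) mod 7 = 5

Saturday, September 30


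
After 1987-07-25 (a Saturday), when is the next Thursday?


Current: Saturday
Target: Thursday
Days ahead: 5

Next Thursday: 1987-07-30


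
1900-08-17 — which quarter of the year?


Month: August (month 8)
Q1: Jan-Mar, Q2: Apr-Jun, Q3: Jul-Sep, Q4: Oct-Dec

Q3


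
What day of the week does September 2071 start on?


Target: September 1, 2071
Anchor: Jan 1, 2071. With p = 2071 - 1 = 2070: (p + p//4 - p//100 + p//400) mod 7 = (2070 + 517 - 20 + 5) mod 7 = 2572 mod 7 = 3 -> Thursday (Mon=0 ... Sun=6)
Days before September (Jan-Aug): 243 days
Weekday index = (3 + 243) mod 7 = 1

Tuesday


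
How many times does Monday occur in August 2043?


August 2043 has 31 days
Anchor: Jan 1, 2043. With p = 2043 - 1 = 2042: (p + p//4 - p//100 + p//400) mod 7 = (2042 + 510 - 20 + 5) mod 7 = 2537 mod 7 = 3 -> Thursday (Mon=0 ... Sun=6)
Days before August (Jan-Jul): 212; August 1 index = (3 + 212) mod 7 = 5 -> Saturday
First Monday is August 3
Mondays: 3, 10, 17, 24, 31

5 Mondays


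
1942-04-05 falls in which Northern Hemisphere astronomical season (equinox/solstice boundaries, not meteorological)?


Date: April 5
Astronomical Spring (approx.; exact equinox/solstice day varies by year): March 20 to June 20
April 5 falls within the Spring window

Spring


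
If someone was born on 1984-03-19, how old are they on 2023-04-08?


Birth: 1984-03-19
Reference: 2023-04-08
Year difference: 2023 - 1984 = 39

39 years old


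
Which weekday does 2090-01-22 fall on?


Date: January 22, 2090
Anchor: Jan 1, 2090. With p = 2090 - 1 = 2089: (p + p//4 - p//100 + p//400) mod 7 = (2089 + 522 - 20 + 5) mod 7 = 2596 mod 7 = 6 -> Sunday (Mon=0 ... Sun=6)
Days into year = 22 - 1 = 21
Weekday index = (6 + 21) mod 7 = 6

Day of the week: Sunday


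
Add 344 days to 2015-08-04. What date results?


Start: 2015-08-04, add 344 days
August 2015 has 31 days: 31 - 4 = 27 days to August 31 -> 317 left
September 2015 has 30 days -> 287 left
October 2015 has 31 days -> 256 left
November 2015 has 30 days -> 226 left
December 2015 has 31 days -> 195 left
January 2016 has 31 days -> 164 left
February 2016 has 29 days -> 135 left
March 2016 has 31 days -> 104 left
April 2016 has 30 days -> 74 left
May 2016 has 31 days -> 43 left
June 2016 has 30 days -> 13 left
July 2016: 13 <= 31 -> lands on July 13

Result: 2016-07-13


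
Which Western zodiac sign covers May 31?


Date: May 31
Conventional tropical zodiac dates: Gemini from May 21 onward; Cancer starts June 21
May 31 falls within the Gemini range

Gemini


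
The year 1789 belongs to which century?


Century = (year - 1) // 100 + 1
= (1789 - 1) // 100 + 1
= 1788 // 100 + 1
= 17 + 1

18th century


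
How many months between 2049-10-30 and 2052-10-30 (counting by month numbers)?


From October 2049 to October 2052
3 years * 12 = 36 months = 36

36 months


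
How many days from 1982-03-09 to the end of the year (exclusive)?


Day of year: 68 of 365
Remaining = 365 - 68

297 days


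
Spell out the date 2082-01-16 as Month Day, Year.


ISO 2082-01-16 parses as year=2082, month=01, day=16
Month 1 -> January

January 16, 2082


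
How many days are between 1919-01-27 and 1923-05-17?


From 1919-01-27 to 1923-05-17
1919-01-27: day of year = 27
1923-05-17: days before May = 31 + 28 + 31 + 30 = 120 (1923 is not a leap year); day of year = 120 + 17 = 137
Rest of 1919: 365 - 27 = 338
Full years 1920 (366), 1921 (365), 1922 (365): 1096
Total = 338 + 1096 + 137 = 1571

1571 days


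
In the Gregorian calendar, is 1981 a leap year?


Gregorian leap year rule: divisible by 4, but not by 100, unless also by 400.
1981 is not divisible by 4 -> not a leap year

No


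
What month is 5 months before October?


October is month 10
10 - 5 = 5

May


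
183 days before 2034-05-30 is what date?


Start: 2034-05-30, subtract 183 days
Back 30 days from May 30 reaches April 30, 2034 -> 153 left
April 2034 has 30 days -> back to March 31, 2034 -> 123 left
March 2034 has 31 days -> back to February 28, 2034 -> 92 left
February 2034 has 28 days -> back to January 31, 2034 -> 64 left
January 2034 has 31 days -> back to December 31, 2033 -> 33 left
December 2033 has 31 days -> back to November 30, 2033 -> 2 left
November 2033: 30 - 2 = 28 -> lands on November 28

Result: 2033-11-28


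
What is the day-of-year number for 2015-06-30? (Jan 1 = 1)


Date: June 30, 2015
Days in months 1 through 5: 151
Plus 30 days in June

Day of year: 181


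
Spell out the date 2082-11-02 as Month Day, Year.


ISO 2082-11-02 parses as year=2082, month=11, day=02
Month 11 -> November

November 2, 2082


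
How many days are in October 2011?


October 2011

31 days


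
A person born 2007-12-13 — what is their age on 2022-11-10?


Birth: 2007-12-13
Reference: 2022-11-10
Year difference: 2022 - 2007 = 15
Birthday not yet reached in 2022, subtract 1

14 years old


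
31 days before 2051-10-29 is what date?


Start: 2051-10-29, subtract 31 days
Back 29 days from October 29 reaches September 30, 2051 -> 2 left
September 2051: 30 - 2 = 28 -> lands on September 28

Result: 2051-09-28


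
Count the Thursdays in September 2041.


September 2041 has 30 days
Anchor: Jan 1, 2041. With p = 2041 - 1 = 2040: (p + p//4 - p//100 + p//400) mod 7 = (2040 + 510 - 20 + 5) mod 7 = 2535 mod 7 = 1 -> Tuesday (Mon=0 ... Sun=6)
Days before September (Jan-Aug): 243; September 1 index = (1 + 243) mod 7 = 6 -> Sunday
First Thursday is September 5
Thursdays: 5, 12, 19, 26

4 Thursdays


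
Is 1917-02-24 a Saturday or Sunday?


Anchor: Jan 1, 1917. With p = 1917 - 1 = 1916: (p + p//4 - p//100 + p//400) mod 7 = (1916 + 479 - 19 + 4) mod 7 = 2380 mod 7 = 0 -> Monday (Mon=0 ... Sun=6)
Day of year: 55; offset = 54
Weekday index = (0 + 54) mod 7 = 5 -> Saturday
Weekend days: Saturday, Sunday

Yes


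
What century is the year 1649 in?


Century = (year - 1) // 100 + 1
= (1649 - 1) // 100 + 1
= 1648 // 100 + 1
= 16 + 1

17th century


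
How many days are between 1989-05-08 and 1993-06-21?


From 1989-05-08 to 1993-06-21
1989-05-08: days before May = 31 + 28 + 31 + 30 = 120 (1989 is not a leap year); day of year = 120 + 8 = 128
1993-06-21: days before June = 31 + 28 + 31 + 30 + 31 = 151 (1993 is not a leap year); day of year = 151 + 21 = 172
Rest of 1989: 365 - 128 = 237
Full years 1990 (365), 1991 (365), 1992 (366): 1096
Total = 237 + 1096 + 172 = 1505

1505 days


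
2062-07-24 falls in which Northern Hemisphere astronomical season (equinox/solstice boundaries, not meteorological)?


Date: July 24
Astronomical Summer (approx.; exact equinox/solstice day varies by year): June 21 to September 21
July 24 falls within the Summer window

Summer


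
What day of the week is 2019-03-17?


Date: March 17, 2019
Anchor: Jan 1, 2019. With p = 2019 - 1 = 2018: (p + p//4 - p//100 + p//400) mod 7 = (2018 + 504 - 20 + 5) mod 7 = 2507 mod 7 = 1 -> Tuesday (Mon=0 ... Sun=6)
Days before March (Jan-Feb): 59; offset = 59 + 17 - 1 = 75
Weekday index = (1 + 75) mod 7 = 6

Day of the week: Sunday


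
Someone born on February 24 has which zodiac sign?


Date: February 24
Conventional tropical zodiac dates: Pisces from February 19 onward; Aries starts March 21
February 24 falls within the Pisces range

Pisces


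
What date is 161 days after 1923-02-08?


Start: 1923-02-08, add 161 days
February 1923 has 28 days: 28 - 8 = 20 days to February 28 -> 141 left
March 1923 has 31 days -> 110 left
April 1923 has 30 days -> 80 left
May 1923 has 31 days -> 49 left
June 1923 has 30 days -> 19 left
July 1923: 19 <= 31 -> lands on July 19

Result: 1923-07-19


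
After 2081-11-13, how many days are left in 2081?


Day of year: 317 of 365
Remaining = 365 - 317

48 days


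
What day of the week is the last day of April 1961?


April 1961 has 30 days
Anchor: Jan 1, 1961. With p = 1961 - 1 = 1960: (p + p//4 - p//100 + p//400) mod 7 = (1960 + 490 - 19 + 4) mod 7 = 2435 mod 7 = 6 -> Sunday (Mon=0 ... Sun=6)
Days before April (Jan-Mar): 90; April 1 index = (6 + 90) mod 7 = 5 -> Saturday
Last day offset: 30 - 1 = 29 days
Weekday index = (5 + 29) mod 7 = 6

Sunday, April 30


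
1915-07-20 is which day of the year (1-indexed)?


Date: July 20, 1915
Days in months 1 through 6: 181
Plus 20 days in July

Day of year: 201


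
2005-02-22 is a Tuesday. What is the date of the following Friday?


Current: Tuesday
Target: Friday
Days ahead: 3

Next Friday: 2005-02-25


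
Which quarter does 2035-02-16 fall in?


Month: February (month 2)
Q1: Jan-Mar, Q2: Apr-Jun, Q3: Jul-Sep, Q4: Oct-Dec

Q1


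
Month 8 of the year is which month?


Month 8 of 12

August


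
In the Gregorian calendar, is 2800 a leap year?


Gregorian leap year rule: divisible by 4, but not by 100, unless also by 400.
2800 is divisible by 400 -> leap year

Yes


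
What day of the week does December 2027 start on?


Target: December 1, 2027
Anchor: Jan 1, 2027. With p = 2027 - 1 = 2026: (p + p//4 - p//100 + p//400) mod 7 = (2026 + 506 - 20 + 5) mod 7 = 2517 mod 7 = 4 -> Friday (Mon=0 ... Sun=6)
Days before December (Jan-Nov): 334 days
Weekday index = (4 + 334) mod 7 = 2

Wednesday


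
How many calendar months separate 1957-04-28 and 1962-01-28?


From April 1957 to January 1962
5 years * 12 = 60 months, minus 3 months = 57

57 months


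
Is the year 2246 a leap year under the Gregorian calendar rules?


Gregorian leap year rule: divisible by 4, but not by 100, unless also by 400.
2246 is not divisible by 4 -> not a leap year

No


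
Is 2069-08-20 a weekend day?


Anchor: Jan 1, 2069. With p = 2069 - 1 = 2068: (p + p//4 - p//100 + p//400) mod 7 = (2068 + 517 - 20 + 5) mod 7 = 2570 mod 7 = 1 -> Tuesday (Mon=0 ... Sun=6)
Day of year: 232; offset = 231
Weekday index = (1 + 231) mod 7 = 1 -> Tuesday
Weekend days: Saturday, Sunday

No


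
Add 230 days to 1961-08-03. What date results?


Start: 1961-08-03, add 230 days
August 1961 has 31 days: 31 - 3 = 28 days to August 31 -> 202 left
September 1961 has 30 days -> 172 left
October 1961 has 31 days -> 141 left
November 1961 has 30 days -> 111 left
December 1961 has 31 days -> 80 left
January 1962 has 31 days -> 49 left
February 1962 has 28 days -> 21 left
March 1962: 21 <= 31 -> lands on March 21

Result: 1962-03-21


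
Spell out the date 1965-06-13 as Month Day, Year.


ISO 1965-06-13 parses as year=1965, month=06, day=13
Month 6 -> June

June 13, 1965


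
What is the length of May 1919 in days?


May 1919

31 days


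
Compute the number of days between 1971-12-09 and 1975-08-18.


From 1971-12-09 to 1975-08-18
1971-12-09: days before December = 31 + 28 + 31 + 30 + 31 + 30 + 31 + 31 + 30 + 31 + 30 = 334 (1971 is not a leap year); day of year = 334 + 9 = 343
1975-08-18: days before August = 31 + 28 + 31 + 30 + 31 + 30 + 31 = 212 (1975 is not a leap year); day of year = 212 + 18 = 230
Rest of 1971: 365 - 343 = 22
Full years 1972 (366), 1973 (365), 1974 (365): 1096
Total = 22 + 1096 + 230 = 1348

1348 days


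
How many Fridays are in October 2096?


October 2096 has 31 days
Anchor: Jan 1, 2096. With p = 2096 - 1 = 2095: (p + p//4 - p//100 + p//400) mod 7 = (2095 + 523 - 20 + 5) mod 7 = 2603 mod 7 = 6 -> Sunday (Mon=0 ... Sun=6)
Days before October (Jan-Sep): 274; October 1 index = (6 + 274) mod 7 = 0 -> Monday
First Friday is October 5
Fridays: 5, 12, 19, 26

4 Fridays


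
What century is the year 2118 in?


Century = (year - 1) // 100 + 1
= (2118 - 1) // 100 + 1
= 2117 // 100 + 1
= 21 + 1

22nd century


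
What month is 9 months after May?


May is month 5
5 + 9 = 14; wrap: 14 - 12 = 2

February


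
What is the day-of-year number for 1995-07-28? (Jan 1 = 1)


Date: July 28, 1995
Days in months 1 through 6: 181
Plus 28 days in July

Day of year: 209


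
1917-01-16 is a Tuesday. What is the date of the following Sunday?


Current: Tuesday
Target: Sunday
Days ahead: 5

Next Sunday: 1917-01-21


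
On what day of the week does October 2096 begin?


Target: October 1, 2096
Anchor: Jan 1, 2096. With p = 2096 - 1 = 2095: (p + p//4 - p//100 + p//400) mod 7 = (2095 + 523 - 20 + 5) mod 7 = 2603 mod 7 = 6 -> Sunday (Mon=0 ... Sun=6)
Days before October (Jan-Sep): 274 days
Weekday index = (6 + 274) mod 7 = 0

Monday


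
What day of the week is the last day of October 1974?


October 1974 has 31 days
Anchor: Jan 1, 1974. With p = 1974 - 1 = 1973: (p + p//4 - p//100 + p//400) mod 7 = (1973 + 493 - 19 + 4) mod 7 = 2451 mod 7 = 1 -> Tuesday (Mon=0 ... Sun=6)
Days before October (Jan-Sep): 273; October 1 index = (1 + 273) mod 7 = 1 -> Tuesday
Last day offset: 31 - 1 = 30 days
Weekday index = (1 + 30) mod 7 = 3

Thursday, October 31


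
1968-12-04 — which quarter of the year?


Month: December (month 12)
Q1: Jan-Mar, Q2: Apr-Jun, Q3: Jul-Sep, Q4: Oct-Dec

Q4


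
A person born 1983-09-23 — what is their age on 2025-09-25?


Birth: 1983-09-23
Reference: 2025-09-25
Year difference: 2025 - 1983 = 42

42 years old


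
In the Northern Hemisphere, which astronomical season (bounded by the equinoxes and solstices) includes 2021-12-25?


Date: December 25
Astronomical Winter (approx.; exact equinox/solstice day varies by year): December 21 to March 19
December 25 falls within the Winter window

Winter


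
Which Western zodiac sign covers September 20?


Date: September 20
Conventional tropical zodiac dates: Virgo from August 23 onward; Libra starts September 23
September 20 falls within the Virgo range

Virgo


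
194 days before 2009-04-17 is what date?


Start: 2009-04-17, subtract 194 days
Back 17 days from April 17 reaches March 31, 2009 -> 177 left
March 2009 has 31 days -> back to February 28, 2009 -> 146 left
February 2009 has 28 days -> back to January 31, 2009 -> 118 left
January 2009 has 31 days -> back to December 31, 2008 -> 87 left
December 2008 has 31 days -> back to November 30, 2008 -> 56 left
November 2008 has 30 days -> back to October 31, 2008 -> 26 left
October 2008: 31 - 26 = 5 -> lands on October 5

Result: 2008-10-05


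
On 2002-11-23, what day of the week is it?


Date: November 23, 2002
Anchor: Jan 1, 2002. With p = 2002 - 1 = 2001: (p + p//4 - p//100 + p//400) mod 7 = (2001 + 500 - 20 + 5) mod 7 = 2486 mod 7 = 1 -> Tuesday (Mon=0 ... Sun=6)
Days before November (Jan-Oct): 304; offset = 304 + 23 - 1 = 326
Weekday index = (1 + 326) mod 7 = 5

Day of the week: Saturday


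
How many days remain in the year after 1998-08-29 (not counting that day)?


Day of year: 241 of 365
Remaining = 365 - 241

124 days


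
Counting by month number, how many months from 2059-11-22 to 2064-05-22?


From November 2059 to May 2064
5 years * 12 = 60 months, minus 6 months = 54

54 months


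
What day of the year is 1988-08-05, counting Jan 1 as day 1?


Date: August 5, 1988
Days in months 1 through 7: 213
Plus 5 days in August

Day of year: 218


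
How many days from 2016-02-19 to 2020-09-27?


From 2016-02-19 to 2020-09-27
2016-02-19: days before February = 31; day of year = 31 + 19 = 50
2020-09-27: days before September = 31 + 29 + 31 + 30 + 31 + 30 + 31 + 31 = 244 (2020 is a leap year); day of year = 244 + 27 = 271
Rest of 2016: 366 - 50 = 316
Full years 2017 (365), 2018 (365), 2019 (365): 1095
Total = 316 + 1095 + 271 = 1682

1682 days


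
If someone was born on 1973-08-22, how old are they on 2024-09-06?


Birth: 1973-08-22
Reference: 2024-09-06
Year difference: 2024 - 1973 = 51

51 years old


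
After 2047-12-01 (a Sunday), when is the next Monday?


Current: Sunday
Target: Monday
Days ahead: 1

Next Monday: 2047-12-02


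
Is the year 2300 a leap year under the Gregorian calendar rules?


Gregorian leap year rule: divisible by 4, but not by 100, unless also by 400.
2300 is divisible by 100 but not 400 -> not a leap year

No


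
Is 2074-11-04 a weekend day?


Anchor: Jan 1, 2074. With p = 2074 - 1 = 2073: (p + p//4 - p//100 + p//400) mod 7 = (2073 + 518 - 20 + 5) mod 7 = 2576 mod 7 = 0 -> Monday (Mon=0 ... Sun=6)
Day of year: 308; offset = 307
Weekday index = (0 + 307) mod 7 = 6 -> Sunday
Weekend days: Saturday, Sunday

Yes


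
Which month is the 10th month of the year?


Month 10 of 12

October


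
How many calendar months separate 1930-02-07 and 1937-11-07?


From February 1930 to November 1937
7 years * 12 = 84 months, plus 9 months = 93

93 months


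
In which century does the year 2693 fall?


Century = (year - 1) // 100 + 1
= (2693 - 1) // 100 + 1
= 2692 // 100 + 1
= 26 + 1

27th century


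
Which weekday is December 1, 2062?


Target: December 1, 2062
Anchor: Jan 1, 2062. With p = 2062 - 1 = 2061: (p + p//4 - p//100 + p//400) mod 7 = (2061 + 515 - 20 + 5) mod 7 = 2561 mod 7 = 6 -> Sunday (Mon=0 ... Sun=6)
Days before December (Jan-Nov): 334 days
Weekday index = (6 + 334) mod 7 = 4

Friday


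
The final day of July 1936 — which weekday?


July 1936 has 31 days
Anchor: Jan 1, 1936. With p = 1936 - 1 = 1935: (p + p//4 - p//100 + p//400) mod 7 = (1935 + 483 - 19 + 4) mod 7 = 2403 mod 7 = 2 -> Wednesday (Mon=0 ... Sun=6)
Days before July (Jan-Jun): 182; July 1 index = (2 + 182) mod 7 = 2 -> Wednesday
Last day offset: 31 - 1 = 30 days
Weekday index = (2 + 30) mod 7 = 4

Friday, July 31


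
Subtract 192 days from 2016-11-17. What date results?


Start: 2016-11-17, subtract 192 days
Back 17 days from November 17 reaches October 31, 2016 -> 175 left
October 2016 has 31 days -> back to September 30, 2016 -> 144 left
September 2016 has 30 days -> back to August 31, 2016 -> 114 left
August 2016 has 31 days -> back to July 31, 2016 -> 83 left
July 2016 has 31 days -> back to June 30, 2016 -> 52 left
June 2016 has 30 days -> back to May 31, 2016 -> 22 left
May 2016: 31 - 22 = 9 -> lands on May 9

Result: 2016-05-09


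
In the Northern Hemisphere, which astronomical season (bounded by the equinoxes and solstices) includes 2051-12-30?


Date: December 30
Astronomical Winter (approx.; exact equinox/solstice day varies by year): December 21 to March 19
December 30 falls within the Winter window

Winter


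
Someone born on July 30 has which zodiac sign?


Date: July 30
Conventional tropical zodiac dates: Leo from July 23 onward; Virgo starts August 23
July 30 falls within the Leo range

Leo


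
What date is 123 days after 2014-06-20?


Start: 2014-06-20, add 123 days
June 2014 has 30 days: 30 - 20 = 10 days to June 30 -> 113 left
July 2014 has 31 days -> 82 left
August 2014 has 31 days -> 51 left
September 2014 has 30 days -> 21 left
October 2014: 21 <= 31 -> lands on October 21

Result: 2014-10-21


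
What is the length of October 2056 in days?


October 2056

31 days


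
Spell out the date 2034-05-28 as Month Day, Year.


ISO 2034-05-28 parses as year=2034, month=05, day=28
Month 5 -> May

May 28, 2034


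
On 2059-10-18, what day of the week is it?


Date: October 18, 2059
Anchor: Jan 1, 2059. With p = 2059 - 1 = 2058: (p + p//4 - p//100 + p//400) mod 7 = (2058 + 514 - 20 + 5) mod 7 = 2557 mod 7 = 2 -> Wednesday (Mon=0 ... Sun=6)
Days before October (Jan-Sep): 273; offset = 273 + 18 - 1 = 290
Weekday index = (2 + 290) mod 7 = 5

Day of the week: Saturday


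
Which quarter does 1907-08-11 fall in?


Month: August (month 8)
Q1: Jan-Mar, Q2: Apr-Jun, Q3: Jul-Sep, Q4: Oct-Dec

Q3


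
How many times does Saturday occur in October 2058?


October 2058 has 31 days
Anchor: Jan 1, 2058. With p = 2058 - 1 = 2057: (p + p//4 - p//100 + p//400) mod 7 = (2057 + 514 - 20 + 5) mod 7 = 2556 mod 7 = 1 -> Tuesday (Mon=0 ... Sun=6)
Days before October (Jan-Sep): 273; October 1 index = (1 + 273) mod 7 = 1 -> Tuesday
First Saturday is October 5
Saturdays: 5, 12, 19, 26

4 Saturdays


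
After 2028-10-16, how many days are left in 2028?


Day of year: 290 of 366
Remaining = 366 - 290

76 days


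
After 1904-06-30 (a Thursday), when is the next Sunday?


Current: Thursday
Target: Sunday
Days ahead: 3

Next Sunday: 1904-07-03


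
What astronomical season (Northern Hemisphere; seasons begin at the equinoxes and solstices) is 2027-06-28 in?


Date: June 28
Astronomical Summer (approx.; exact equinox/solstice day varies by year): June 21 to September 21
June 28 falls within the Summer window

Summer


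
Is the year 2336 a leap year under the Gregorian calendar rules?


Gregorian leap year rule: divisible by 4, but not by 100, unless also by 400.
2336 is divisible by 4 but not 100 -> leap year

Yes


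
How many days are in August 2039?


August 2039

31 days


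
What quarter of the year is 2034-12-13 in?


Month: December (month 12)
Q1: Jan-Mar, Q2: Apr-Jun, Q3: Jul-Sep, Q4: Oct-Dec

Q4


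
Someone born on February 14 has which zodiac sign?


Date: February 14
Conventional tropical zodiac dates: Aquarius from January 20 onward; Pisces starts February 19
February 14 falls within the Aquarius range

Aquarius


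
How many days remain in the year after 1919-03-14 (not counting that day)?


Day of year: 73 of 365
Remaining = 365 - 73

292 days


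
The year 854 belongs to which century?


Century = (year - 1) // 100 + 1
= (854 - 1) // 100 + 1
= 853 // 100 + 1
= 8 + 1

9th century


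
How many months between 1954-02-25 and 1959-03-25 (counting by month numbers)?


From February 1954 to March 1959
5 years * 12 = 60 months, plus 1 month = 61

61 months


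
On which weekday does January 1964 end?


January 1964 has 31 days
Anchor: Jan 1, 1964. With p = 1964 - 1 = 1963: (p + p//4 - p//100 + p//400) mod 7 = (1963 + 490 - 19 + 4) mod 7 = 2438 mod 7 = 2 -> Wednesday (Mon=0 ... Sun=6)
January 1 is the anchor itself -> Wednesday
Last day offset: 31 - 1 = 30 days
Weekday index = (2 + 30) mod 7 = 4

Friday, January 31


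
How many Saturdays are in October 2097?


October 2097 has 31 days
Anchor: Jan 1, 2097. With p = 2097 - 1 = 2096: (p + p//4 - p//100 + p//400) mod 7 = (2096 + 524 - 20 + 5) mod 7 = 2605 mod 7 = 1 -> Tuesday (Mon=0 ... Sun=6)
Days before October (Jan-Sep): 273; October 1 index = (1 + 273) mod 7 = 1 -> Tuesday
First Saturday is October 5
Saturdays: 5, 12, 19, 26

4 Saturdays


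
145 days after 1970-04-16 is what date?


Start: 1970-04-16, add 145 days
April 1970 has 30 days: 30 - 16 = 14 days to April 30 -> 131 left
May 1970 has 31 days -> 100 left
June 1970 has 30 days -> 70 left
July 1970 has 31 days -> 39 left
August 1970 has 31 days -> 8 left
September 1970: 8 <= 30 -> lands on September 8

Result: 1970-09-08


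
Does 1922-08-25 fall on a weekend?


Anchor: Jan 1, 1922. With p = 1922 - 1 = 1921: (p + p//4 - p//100 + p//400) mod 7 = (1921 + 480 - 19 + 4) mod 7 = 2386 mod 7 = 6 -> Sunday (Mon=0 ... Sun=6)
Day of year: 237; offset = 236
Weekday index = (6 + 236) mod 7 = 4 -> Friday
Weekend days: Saturday, Sunday

No


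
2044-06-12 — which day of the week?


Date: June 12, 2044
Anchor: Jan 1, 2044. With p = 2044 - 1 = 2043: (p + p//4 - p//100 + p//400) mod 7 = (2043 + 510 - 20 + 5) mod 7 = 2538 mod 7 = 4 -> Friday (Mon=0 ... Sun=6)
Days before June (Jan-May): 152; offset = 152 + 12 - 1 = 163
Weekday index = (4 + 163) mod 7 = 6

Day of the week: Sunday


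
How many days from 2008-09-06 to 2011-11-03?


From 2008-09-06 to 2011-11-03
2008-09-06: days before September = 31 + 29 + 31 + 30 + 31 + 30 + 31 + 31 = 244 (2008 is a leap year); day of year = 244 + 6 = 250
2011-11-03: days before November = 31 + 28 + 31 + 30 + 31 + 30 + 31 + 31 + 30 + 31 = 304 (2011 is not a leap year); day of year = 304 + 3 = 307
Rest of 2008: 366 - 250 = 116
Full years 2009 (365), 2010 (365): 730
Total = 116 + 730 + 307 = 1153

1153 days


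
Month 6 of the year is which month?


Month 6 of 12

June


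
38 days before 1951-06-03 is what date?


Start: 1951-06-03, subtract 38 days
Back 3 days from June 3 reaches May 31, 1951 -> 35 left
May 1951 has 31 days -> back to April 30, 1951 -> 4 left
April 1951: 30 - 4 = 26 -> lands on April 26

Result: 1951-04-26


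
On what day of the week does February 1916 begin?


Target: February 1, 1916
Anchor: Jan 1, 1916. With p = 1916 - 1 = 1915: (p + p//4 - p//100 + p//400) mod 7 = (1915 + 478 - 19 + 4) mod 7 = 2378 mod 7 = 5 -> Saturday (Mon=0 ... Sun=6)
Days before February (Jan): 31 days
Weekday index = (5 + 31) mod 7 = 1

Tuesday


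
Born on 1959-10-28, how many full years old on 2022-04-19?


Birth: 1959-10-28
Reference: 2022-04-19
Year difference: 2022 - 1959 = 63
Birthday not yet reached in 2022, subtract 1

62 years old


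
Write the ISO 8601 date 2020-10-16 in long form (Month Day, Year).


ISO 2020-10-16 parses as year=2020, month=10, day=16
Month 10 -> October

October 16, 2020


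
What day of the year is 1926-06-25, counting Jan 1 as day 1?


Date: June 25, 1926
Days in months 1 through 5: 151
Plus 25 days in June

Day of year: 176


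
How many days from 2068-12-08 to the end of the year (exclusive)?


Day of year: 343 of 366
Remaining = 366 - 343

23 days


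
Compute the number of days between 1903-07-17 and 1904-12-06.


From 1903-07-17 to 1904-12-06
1903-07-17: days before July = 31 + 28 + 31 + 30 + 31 + 30 = 181 (1903 is not a leap year); day of year = 181 + 17 = 198
1904-12-06: days before December = 31 + 29 + 31 + 30 + 31 + 30 + 31 + 31 + 30 + 31 + 30 = 335 (1904 is a leap year); day of year = 335 + 6 = 341
Rest of 1903: 365 - 198 = 167
Total = 167 + 341 = 508

508 days


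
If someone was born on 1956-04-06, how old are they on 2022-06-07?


Birth: 1956-04-06
Reference: 2022-06-07
Year difference: 2022 - 1956 = 66

66 years old


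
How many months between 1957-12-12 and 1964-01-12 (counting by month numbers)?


From December 1957 to January 1964
7 years * 12 = 84 months, minus 11 months = 73

73 months


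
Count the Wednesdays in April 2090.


April 2090 has 30 days
Anchor: Jan 1, 2090. With p = 2090 - 1 = 2089: (p + p//4 - p//100 + p//400) mod 7 = (2089 + 522 - 20 + 5) mod 7 = 2596 mod 7 = 6 -> Sunday (Mon=0 ... Sun=6)
Days before April (Jan-Mar): 90; April 1 index = (6 + 90) mod 7 = 5 -> Saturday
First Wednesday is April 5
Wednesdays: 5, 12, 19, 26

4 Wednesdays


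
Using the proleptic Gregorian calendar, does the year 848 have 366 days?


Gregorian leap year rule: divisible by 4, but not by 100, unless also by 400.
848 is divisible by 4 but not 100 -> leap year

Yes


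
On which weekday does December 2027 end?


December 2027 has 31 days
Anchor: Jan 1, 2027. With p = 2027 - 1 = 2026: (p + p//4 - p//100 + p//400) mod 7 = (2026 + 506 - 20 + 5) mod 7 = 2517 mod 7 = 4 -> Friday (Mon=0 ... Sun=6)
Days before December (Jan-Nov): 334; December 1 index = (4 + 334) mod 7 = 2 -> Wednesday
Last day offset: 31 - 1 = 30 days
Weekday index = (2 + 30) mod 7 = 4

Friday, December 31


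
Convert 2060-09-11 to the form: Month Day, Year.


ISO 2060-09-11 parses as year=2060, month=09, day=11
Month 9 -> September

September 11, 2060


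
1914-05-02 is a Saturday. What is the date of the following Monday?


Current: Saturday
Target: Monday
Days ahead: 2

Next Monday: 1914-05-04


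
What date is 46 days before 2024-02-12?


Start: 2024-02-12, subtract 46 days
Back 12 days from February 12 reaches January 31, 2024 -> 34 left
January 2024 has 31 days -> back to December 31, 2023 -> 3 left
December 2023: 31 - 3 = 28 -> lands on December 28

Result: 2023-12-28


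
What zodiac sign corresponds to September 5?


Date: September 5
Conventional tropical zodiac dates: Virgo from August 23 onward; Libra starts September 23
September 5 falls within the Virgo range

Virgo


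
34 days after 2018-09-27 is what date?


Start: 2018-09-27, add 34 days
September 2018 has 30 days: 30 - 27 = 3 days to September 30 -> 31 left
October 2018: 31 <= 31 -> lands on October 31

Result: 2018-10-31


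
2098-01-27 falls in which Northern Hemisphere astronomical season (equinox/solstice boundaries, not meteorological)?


Date: January 27
Astronomical Winter (approx.; exact equinox/solstice day varies by year): December 21 to March 19
January 27 falls within the Winter window

Winter


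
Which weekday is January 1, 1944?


Target: January 1, 1944
Anchor: Jan 1, 1944. With p = 1944 - 1 = 1943: (p + p//4 - p//100 + p//400) mod 7 = (1943 + 485 - 19 + 4) mod 7 = 2413 mod 7 = 5 -> Saturday (Mon=0 ... Sun=6)
Offset from anchor: 0 days
Weekday index = (5 + 0) mod 7 = 5

Saturday


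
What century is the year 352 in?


Century = (year - 1) // 100 + 1
= (352 - 1) // 100 + 1
= 351 // 100 + 1
= 3 + 1

4th century


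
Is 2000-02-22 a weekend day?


Anchor: Jan 1, 2000. With p = 2000 - 1 = 1999: (p + p//4 - p//100 + p//400) mod 7 = (1999 + 499 - 19 + 4) mod 7 = 2483 mod 7 = 5 -> Saturday (Mon=0 ... Sun=6)
Day of year: 53; offset = 52
Weekday index = (5 + 52) mod 7 = 1 -> Tuesday
Weekend days: Saturday, Sunday

No


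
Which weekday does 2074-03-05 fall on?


Date: March 5, 2074
Anchor: Jan 1, 2074. With p = 2074 - 1 = 2073: (p + p//4 - p//100 + p//400) mod 7 = (2073 + 518 - 20 + 5) mod 7 = 2576 mod 7 = 0 -> Monday (Mon=0 ... Sun=6)
Days before March (Jan-Feb): 59; offset = 59 + 5 - 1 = 63
Weekday index = (0 + 63) mod 7 = 0

Day of the week: Monday


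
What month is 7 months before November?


November is month 11
11 - 7 = 4

April


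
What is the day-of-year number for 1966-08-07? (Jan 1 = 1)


Date: August 7, 1966
Days in months 1 through 7: 212
Plus 7 days in August

Day of year: 219


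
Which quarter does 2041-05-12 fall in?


Month: May (month 5)
Q1: Jan-Mar, Q2: Apr-Jun, Q3: Jul-Sep, Q4: Oct-Dec

Q2


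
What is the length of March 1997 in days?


March 1997

31 days


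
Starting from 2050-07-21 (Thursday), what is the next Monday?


Current: Thursday
Target: Monday
Days ahead: 4

Next Monday: 2050-07-25


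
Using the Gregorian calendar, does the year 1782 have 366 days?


Gregorian leap year rule: divisible by 4, but not by 100, unless also by 400.
1782 is not divisible by 4 -> not a leap year

No


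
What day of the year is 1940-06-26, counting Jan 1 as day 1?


Date: June 26, 1940
Days in months 1 through 5: 152
Plus 26 days in June

Day of year: 178


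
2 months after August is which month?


August is month 8
8 + 2 = 10

October


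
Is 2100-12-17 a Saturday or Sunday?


Anchor: Jan 1, 2100. With p = 2100 - 1 = 2099: (p + p//4 - p//100 + p//400) mod 7 = (2099 + 524 - 20 + 5) mod 7 = 2608 mod 7 = 4 -> Friday (Mon=0 ... Sun=6)
Day of year: 351; offset = 350
Weekday index = (4 + 350) mod 7 = 4 -> Friday
Weekend days: Saturday, Sunday

No


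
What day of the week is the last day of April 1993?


April 1993 has 30 days
Anchor: Jan 1, 1993. With p = 1993 - 1 = 1992: (p + p//4 - p//100 + p//400) mod 7 = (1992 + 498 - 19 + 4) mod 7 = 2475 mod 7 = 4 -> Friday (Mon=0 ... Sun=6)
Days before April (Jan-Mar): 90; April 1 index = (4 + 90) mod 7 = 3 -> Thursday
Last day offset: 30 - 1 = 29 days
Weekday index = (3 + 29) mod 7 = 4

Friday, April 30


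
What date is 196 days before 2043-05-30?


Start: 2043-05-30, subtract 196 days
Back 30 days from May 30 reaches April 30, 2043 -> 166 left
April 2043 has 30 days -> back to March 31, 2043 -> 136 left
March 2043 has 31 days -> back to February 28, 2043 -> 105 left
February 2043 has 28 days -> back to January 31, 2043 -> 77 left
January 2043 has 31 days -> back to December 31, 2042 -> 46 left
December 2042 has 31 days -> back to November 30, 2042 -> 15 left
November 2042: 30 - 15 = 15 -> lands on November 15

Result: 2042-11-15


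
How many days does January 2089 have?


January 2089

31 days


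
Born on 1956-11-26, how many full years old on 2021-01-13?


Birth: 1956-11-26
Reference: 2021-01-13
Year difference: 2021 - 1956 = 65
Birthday not yet reached in 2021, subtract 1

64 years old


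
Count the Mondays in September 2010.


September 2010 has 30 days
Anchor: Jan 1, 2010. With p = 2010 - 1 = 2009: (p + p//4 - p//100 + p//400) mod 7 = (2009 + 502 - 20 + 5) mod 7 = 2496 mod 7 = 4 -> Friday (Mon=0 ... Sun=6)
Days before September (Jan-Aug): 243; September 1 index = (4 + 243) mod 7 = 2 -> Wednesday
First Monday is September 6
Mondays: 6, 13, 20, 27

4 Mondays


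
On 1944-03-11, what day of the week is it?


Date: March 11, 1944
Anchor: Jan 1, 1944. With p = 1944 - 1 = 1943: (p + p//4 - p//100 + p//400) mod 7 = (1943 + 485 - 19 + 4) mod 7 = 2413 mod 7 = 5 -> Saturday (Mon=0 ... Sun=6)
Days before March (Jan-Feb): 60; offset = 60 + 11 - 1 = 70
Weekday index = (5 + 70) mod 7 = 5

Day of the week: Saturday


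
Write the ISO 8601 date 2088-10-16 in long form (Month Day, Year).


ISO 2088-10-16 parses as year=2088, month=10, day=16
Month 10 -> October

October 16, 2088


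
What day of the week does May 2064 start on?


Target: May 1, 2064
Anchor: Jan 1, 2064. With p = 2064 - 1 = 2063: (p + p//4 - p//100 + p//400) mod 7 = (2063 + 515 - 20 + 5) mod 7 = 2563 mod 7 = 1 -> Tuesday (Mon=0 ... Sun=6)
Days before May (Jan-Apr): 121 days
Weekday index = (1 + 121) mod 7 = 3

Thursday


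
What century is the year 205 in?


Century = (year - 1) // 100 + 1
= (205 - 1) // 100 + 1
= 204 // 100 + 1
= 2 + 1

3rd century


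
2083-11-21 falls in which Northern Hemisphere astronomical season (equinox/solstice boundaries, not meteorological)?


Date: November 21
Astronomical Autumn (approx.; exact equinox/solstice day varies by year): September 22 to December 20
November 21 falls within the Autumn window

Autumn


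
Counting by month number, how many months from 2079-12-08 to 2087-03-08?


From December 2079 to March 2087
8 years * 12 = 96 months, minus 9 months = 87

87 months


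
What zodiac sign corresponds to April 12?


Date: April 12
Conventional tropical zodiac dates: Aries from March 21 onward; Taurus starts April 20
April 12 falls within the Aries range

Aries


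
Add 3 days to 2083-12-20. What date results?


Start: 2083-12-20, add 3 days
December 2083 has 31 days; 20 + 3 = 23 stays within December

Result: 2083-12-23


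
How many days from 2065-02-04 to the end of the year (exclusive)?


Day of year: 35 of 365
Remaining = 365 - 35

330 days


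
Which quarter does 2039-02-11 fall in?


Month: February (month 2)
Q1: Jan-Mar, Q2: Apr-Jun, Q3: Jul-Sep, Q4: Oct-Dec

Q1


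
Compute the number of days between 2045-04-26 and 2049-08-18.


From 2045-04-26 to 2049-08-18
2045-04-26: days before April = 31 + 28 + 31 = 90 (2045 is not a leap year); day of year = 90 + 26 = 116
2049-08-18: days before August = 31 + 28 + 31 + 30 + 31 + 30 + 31 = 212 (2049 is not a leap year); day of year = 212 + 18 = 230
Rest of 2045: 365 - 116 = 249
Full years 2046 (365), 2047 (365), 2048 (366): 1096
Total = 249 + 1096 + 230 = 1575

1575 days


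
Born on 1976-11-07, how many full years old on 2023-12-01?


Birth: 1976-11-07
Reference: 2023-12-01
Year difference: 2023 - 1976 = 47

47 years old


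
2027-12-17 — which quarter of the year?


Month: December (month 12)
Q1: Jan-Mar, Q2: Apr-Jun, Q3: Jul-Sep, Q4: Oct-Dec

Q4


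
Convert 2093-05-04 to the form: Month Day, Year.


ISO 2093-05-04 parses as year=2093, month=05, day=04
Month 5 -> May

May 4, 2093


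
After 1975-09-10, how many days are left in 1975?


Day of year: 253 of 365
Remaining = 365 - 253

112 days


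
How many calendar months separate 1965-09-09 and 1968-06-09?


From September 1965 to June 1968
3 years * 12 = 36 months, minus 3 months = 33

33 months


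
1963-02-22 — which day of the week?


Date: February 22, 1963
Anchor: Jan 1, 1963. With p = 1963 - 1 = 1962: (p + p//4 - p//100 + p//400) mod 7 = (1962 + 490 - 19 + 4) mod 7 = 2437 mod 7 = 1 -> Tuesday (Mon=0 ... Sun=6)
Days before February (Jan): 31; offset = 31 + 22 - 1 = 52
Weekday index = (1 + 52) mod 7 = 4

Day of the week: Friday


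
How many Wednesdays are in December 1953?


December 1953 has 31 days
Anchor: Jan 1, 1953. With p = 1953 - 1 = 1952: (p + p//4 - p//100 + p//400) mod 7 = (1952 + 488 - 19 + 4) mod 7 = 2425 mod 7 = 3 -> Thursday (Mon=0 ... Sun=6)
Days before December (Jan-Nov): 334; December 1 index = (3 + 334) mod 7 = 1 -> Tuesday
First Wednesday is December 2
Wednesdays: 2, 9, 16, 23, 30

5 Wednesdays


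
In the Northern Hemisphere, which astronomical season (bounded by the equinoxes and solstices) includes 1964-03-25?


Date: March 25
Astronomical Spring (approx.; exact equinox/solstice day varies by year): March 20 to June 20
March 25 falls within the Spring window

Spring


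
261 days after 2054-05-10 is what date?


Start: 2054-05-10, add 261 days
May 2054 has 31 days: 31 - 10 = 21 days to May 31 -> 240 left
June 2054 has 30 days -> 210 left
July 2054 has 31 days -> 179 left
August 2054 has 31 days -> 148 left
September 2054 has 30 days -> 118 left
October 2054 has 31 days -> 87 left
November 2054 has 30 days -> 57 left
December 2054 has 31 days -> 26 left
January 2055: 26 <= 31 -> lands on January 26

Result: 2055-01-26


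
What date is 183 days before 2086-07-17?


Start: 2086-07-17, subtract 183 days
Back 17 days from July 17 reaches June 30, 2086 -> 166 left
June 2086 has 30 days -> back to May 31, 2086 -> 136 left
May 2086 has 31 days -> back to April 30, 2086 -> 105 left
April 2086 has 30 days -> back to March 31, 2086 -> 75 left
March 2086 has 31 days -> back to February 28, 2086 -> 44 left
February 2086 has 28 days -> back to January 31, 2086 -> 16 left
January 2086: 31 - 16 = 15 -> lands on January 15

Result: 2086-01-15


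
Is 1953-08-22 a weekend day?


Anchor: Jan 1, 1953. With p = 1953 - 1 = 1952: (p + p//4 - p//100 + p//400) mod 7 = (1952 + 488 - 19 + 4) mod 7 = 2425 mod 7 = 3 -> Thursday (Mon=0 ... Sun=6)
Day of year: 234; offset = 233
Weekday index = (3 + 233) mod 7 = 5 -> Saturday
Weekend days: Saturday, Sunday

Yes


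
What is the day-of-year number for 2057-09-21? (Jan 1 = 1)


Date: September 21, 2057
Days in months 1 through 8: 243
Plus 21 days in September

Day of year: 264
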